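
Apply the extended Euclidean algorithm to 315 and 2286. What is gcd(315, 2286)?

Euclidean algorithm:
2286 = 7*315 + 81
315 = 3*81 + 72
81 = 1*72 + 9
72 = 8*9 + 0
gcd(315, 2286) = 9.
Working backward:
9 = 81 − 72
9 = −315 + 4·81
9 = 4·2286 − 29·315
So 9 = (4)·2286 + (-29)·315.

9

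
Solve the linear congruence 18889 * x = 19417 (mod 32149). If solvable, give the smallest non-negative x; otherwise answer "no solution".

gcd(18889, 32149):
32149 = 1×18889 + 13260
18889 = 1×13260 + 5629
13260 = 2×5629 + 2002
5629 = 2×2002 + 1625
2002 = 1×1625 + 377
1625 = 4×377 + 117
377 = 3×117 + 26
117 = 4×26 + 13
26 = 2×13 + 0
gcd = 13, but 13 ∤ 19417, so the congruence has no solution.

no solution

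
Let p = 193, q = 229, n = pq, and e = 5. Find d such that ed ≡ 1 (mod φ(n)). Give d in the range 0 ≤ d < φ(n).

35021

φ(n) = (p−1)(q−1) = 192·228 = 43776.
Need d with 5·d ≡ 1 (mod 43776). Apply the extended Euclidean algorithm:
43776 = 8755×5 + 1
5 = 5×1 + 0
Back-substitute:
1 = 43776 − 8755·5
So 5·(-8755) ≡ 1 (mod 43776), hence d ≡ -8755 ≡ 35021 (mod 43776).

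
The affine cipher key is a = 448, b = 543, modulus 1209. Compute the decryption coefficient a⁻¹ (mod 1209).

1012

Apply the Euclidean algorithm to 1209 and 448:
1209 = 2·448 + 313
448 = 1·313 + 135
313 = 2·135 + 43
135 = 3·43 + 6
43 = 7·6 + 1
6 = 6·1 + 0
Since gcd(448, 1209) = 1, back-substitute to write 1 as a combination:
1 = 43 − 7·6
1 = −7·135 + 22·43
1 = 22·313 − 51·135
1 = −51·448 + 73·313
1 = 73·1209 − 197·448
So 448·(-197) ≡ 1 (mod 1209), and -197 ≡ 1012 (mod 1209).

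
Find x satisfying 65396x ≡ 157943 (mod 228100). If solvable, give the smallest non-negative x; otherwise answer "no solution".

gcd(65396, 228100):
228100 = 3×65396 + 31912
65396 = 2×31912 + 1572
31912 = 20×1572 + 472
1572 = 3×472 + 156
472 = 3×156 + 4
156 = 39×4 + 0
gcd = 4, but 4 ∤ 157943, so the congruence has no solution.

no solution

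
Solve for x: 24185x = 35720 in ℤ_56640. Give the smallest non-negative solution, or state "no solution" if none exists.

5128

First find gcd(24185, 56640):
56640 = 2×24185 + 8270
24185 = 2×8270 + 7645
8270 = 1×7645 + 625
7645 = 12×625 + 145
625 = 4×145 + 45
145 = 3×45 + 10
45 = 4×10 + 5
10 = 2×5 + 0
gcd = 5 and 5 | 35720, so solutions exist. Divide through by 5: 4837x ≡ 7144 (mod 11328).
Now find 4837⁻¹ mod 11328:
11328 = 2*4837 + 1654
4837 = 2*1654 + 1529
1654 = 1*1529 + 125
1529 = 12*125 + 29
125 = 4*29 + 9
29 = 3*9 + 2
9 = 4*2 + 1
2 = 2*1 + 0
Back-substitute:
1 = 9 − 4·2
1 = −4·29 + 13·9
1 = 13·125 − 56·29
1 = −56·1529 + 685·125
1 = 685·1654 − 741·1529
1 = −741·4837 + 2167·1654
1 = 2167·11328 − 5075·4837
So 4837·(-5075) ≡ 1 (mod 11328), i.e. 4837⁻¹ ≡ 6253.
Then x ≡ 6253·7144 ≡ 5128 (mod 11328); the smallest non-negative solution is x = 5128.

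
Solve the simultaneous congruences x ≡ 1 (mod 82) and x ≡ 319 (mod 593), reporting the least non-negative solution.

Write x = 1 + 82·k. Then 82·k ≡ 319 − 1 ≡ 318 (mod 593).
Need 82⁻¹ mod 593. Extended Euclid on (593, 82):
593 = 7×82 + 19
82 = 4×19 + 6
19 = 3×6 + 1
6 = 6×1 + 0
Back-substitute:
1 = 19 − 3·6
1 = −3·82 + 13·19
1 = 13·593 − 94·82
82⁻¹ ≡ 499 (mod 593), so k ≡ 499·318 ≡ 351 (mod 593).
x = 1 + 82·351 = 28783.

28783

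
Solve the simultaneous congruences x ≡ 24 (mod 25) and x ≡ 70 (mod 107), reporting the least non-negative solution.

2424

Write x = 24 + 25·k. Then 25·k ≡ 70 − 24 ≡ 46 (mod 107).
Need 25⁻¹ mod 107. Extended Euclid on (107, 25):
107 = 4·25 + 7
25 = 3·7 + 4
7 = 1·4 + 3
4 = 1·3 + 1
3 = 3·1 + 0
Back-substitute:
1 = 4 − 3
1 = −7 + 2·4
1 = 2·25 − 7·7
1 = −7·107 + 30·25
25⁻¹ ≡ 30 (mod 107), so k ≡ 30·46 ≡ 96 (mod 107).
x = 24 + 25·96 = 2424.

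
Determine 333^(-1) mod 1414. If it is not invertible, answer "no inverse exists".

gcd(1414, 333) by repeated division:
1414 = 4×333 + 82
333 = 4×82 + 5
82 = 16×5 + 2
5 = 2×2 + 1
2 = 2×1 + 0
The gcd is 1. Working backward:
1 = 5 − 2·2
1 = −2·82 + 33·5
1 = 33·333 − 134·82
1 = −134·1414 + 569·333
So 333·569 ≡ 1 (mod 1414).

569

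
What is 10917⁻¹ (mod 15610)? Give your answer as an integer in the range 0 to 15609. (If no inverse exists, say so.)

11083

Run Euclid on (15610, 10917):
15610 = 1·10917 + 4693
10917 = 2·4693 + 1531
4693 = 3·1531 + 100
1531 = 15·100 + 31
100 = 3·31 + 7
31 = 4·7 + 3
7 = 2·3 + 1
3 = 3·1 + 0
gcd = 1, so the inverse exists. Back-substitute:
1 = 7 − 2·3
1 = −2·31 + 9·7
1 = 9·100 − 29·31
1 = −29·1531 + 444·100
1 = 444·4693 − 1361·1531
1 = −1361·10917 + 3166·4693
1 = 3166·15610 − 4527·10917
Hence 10917⁻¹ ≡ -4527 ≡ 11083 (mod 15610).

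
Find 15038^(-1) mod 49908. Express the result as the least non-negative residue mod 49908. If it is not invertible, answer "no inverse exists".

Euclidean algorithm on 49908, 15038:
49908 = 3·15038 + 4794
15038 = 3·4794 + 656
4794 = 7·656 + 202
656 = 3·202 + 50
202 = 4·50 + 2
50 = 25·2 + 0
Since gcd = 2 > 1, 15038 is not a unit mod 49908.

no inverse exists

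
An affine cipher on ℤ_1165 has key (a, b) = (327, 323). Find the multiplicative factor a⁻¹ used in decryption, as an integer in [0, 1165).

1108

Run Euclid on (1165, 327):
1165 = 3·327 + 184
327 = 1·184 + 143
184 = 1·143 + 41
143 = 3·41 + 20
41 = 2·20 + 1
20 = 20·1 + 0
The gcd is 1. Working backward:
1 = 41 − 2·20
1 = −2·143 + 7·41
1 = 7·184 − 9·143
1 = −9·327 + 16·184
1 = 16·1165 − 57·327
Hence 327⁻¹ ≡ -57 ≡ 1108 (mod 1165).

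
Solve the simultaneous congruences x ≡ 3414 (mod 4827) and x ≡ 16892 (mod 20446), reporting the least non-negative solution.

37760208

Write x = 3414 + 4827·k. Then 4827·k ≡ 16892 − 3414 ≡ 13478 (mod 20446).
Need 4827⁻¹ mod 20446. Extended Euclid on (20446, 4827):
20446 = 4×4827 + 1138
4827 = 4×1138 + 275
1138 = 4×275 + 38
275 = 7×38 + 9
38 = 4×9 + 2
9 = 4×2 + 1
2 = 2×1 + 0
Back-substitute:
1 = 9 − 4·2
1 = −4·38 + 17·9
1 = 17·275 − 123·38
1 = −123·1138 + 509·275
1 = 509·4827 − 2159·1138
1 = −2159·20446 + 9145·4827
4827⁻¹ ≡ 9145 (mod 20446), so k ≡ 9145·13478 ≡ 7822 (mod 20446).
x = 3414 + 4827·7822 = 37760208.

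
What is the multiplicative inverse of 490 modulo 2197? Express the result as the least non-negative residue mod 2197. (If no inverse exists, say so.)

1511

Extended Euclidean algorithm:
2197 = 4·490 + 237
490 = 2·237 + 16
237 = 14·16 + 13
16 = 1·13 + 3
13 = 4·3 + 1
3 = 3·1 + 0
The gcd is 1. Working backward:
1 = 13 − 4·3
1 = −4·16 + 5·13
1 = 5·237 − 74·16
1 = −74·490 + 153·237
1 = 153·2197 − 686·490
Thus 490·(-686) ≡ 1 (mod 2197); reducing, -686 mod 2197 = 1511.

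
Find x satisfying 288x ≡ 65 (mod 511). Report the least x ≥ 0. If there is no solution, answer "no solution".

2

First find gcd(288, 511):
511 = 1*288 + 223
288 = 1*223 + 65
223 = 3*65 + 28
65 = 2*28 + 9
28 = 3*9 + 1
9 = 9*1 + 0
gcd = 1, so a unique solution mod 511 exists.
Back-substitute for the Bézout coefficients:
1 = 28 − 3·9
1 = −3·65 + 7·28
1 = 7·223 − 24·65
1 = −24·288 + 31·223
1 = 31·511 − 55·288
So 288·(-55) ≡ 1 (mod 511), giving 288⁻¹ ≡ 456.
x ≡ 288⁻¹·65 ≡ 456·65 ≡ 2 (mod 511).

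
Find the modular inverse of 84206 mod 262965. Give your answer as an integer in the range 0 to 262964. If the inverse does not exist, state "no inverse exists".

28871

gcd(262965, 84206) by repeated division:
262965 = 3·84206 + 10347
84206 = 8·10347 + 1430
10347 = 7·1430 + 337
1430 = 4·337 + 82
337 = 4·82 + 9
82 = 9·9 + 1
9 = 9·1 + 0
Since gcd(84206, 262965) = 1, back-substitute to write 1 as a combination:
1 = 82 − 9·9
1 = −9·337 + 37·82
1 = 37·1430 − 157·337
1 = −157·10347 + 1136·1430
1 = 1136·84206 − 9245·10347
1 = −9245·262965 + 28871·84206
So 84206·28871 ≡ 1 (mod 262965).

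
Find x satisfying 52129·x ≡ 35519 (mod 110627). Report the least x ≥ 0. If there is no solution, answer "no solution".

701

First find gcd(52129, 110627):
110627 = 2×52129 + 6369
52129 = 8×6369 + 1177
6369 = 5×1177 + 484
1177 = 2×484 + 209
484 = 2×209 + 66
209 = 3×66 + 11
66 = 6×11 + 0
gcd = 11 and 11 | 35519, so solutions exist. Divide through by 11: 4739x ≡ 3229 (mod 10057).
Now find 4739⁻¹ mod 10057:
10057 = 2·4739 + 579
4739 = 8·579 + 107
579 = 5·107 + 44
107 = 2·44 + 19
44 = 2·19 + 6
19 = 3·6 + 1
6 = 6·1 + 0
Back-substitute:
1 = 19 − 3·6
1 = −3·44 + 7·19
1 = 7·107 − 17·44
1 = −17·579 + 92·107
1 = 92·4739 − 753·579
1 = −753·10057 + 1598·4739
So 4739⁻¹ ≡ 1598 (mod 10057).
Then x ≡ 1598·3229 ≡ 701 (mod 10057); the smallest non-negative solution is x = 701.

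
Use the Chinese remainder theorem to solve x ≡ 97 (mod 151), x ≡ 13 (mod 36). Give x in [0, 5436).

3721

Write x = 97 + 151·k. Then 151·k ≡ 13 − 97 ≡ 24 (mod 36).
Need 151⁻¹ mod 36. Extended Euclid on (36, 7):
36 = 5*7 + 1
7 = 7*1 + 0
Back-substitute:
1 = 36 − 5·7
151⁻¹ ≡ 31 (mod 36), so k ≡ 31·24 ≡ 24 (mod 36).
x = 97 + 151·24 = 3721.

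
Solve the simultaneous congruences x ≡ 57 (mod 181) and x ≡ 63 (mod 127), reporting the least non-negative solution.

Write x = 57 + 181·k. Then 181·k ≡ 63 − 57 ≡ 6 (mod 127).
Need 181⁻¹ mod 127. Extended Euclid on (127, 54):
127 = 2*54 + 19
54 = 2*19 + 16
19 = 1*16 + 3
16 = 5*3 + 1
3 = 3*1 + 0
Back-substitute:
1 = 16 − 5·3
1 = −5·19 + 6·16
1 = 6·54 − 17·19
1 = −17·127 + 40·54
181⁻¹ ≡ 40 (mod 127), so k ≡ 40·6 ≡ 113 (mod 127).
x = 57 + 181·113 = 20510.

20510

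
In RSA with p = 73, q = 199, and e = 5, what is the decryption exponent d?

11405

φ(n) = (p−1)(q−1) = 72·198 = 14256.
Need d with 5·d ≡ 1 (mod 14256). Apply the extended Euclidean algorithm:
14256 = 2851×5 + 1
5 = 5×1 + 0
Back-substitute:
1 = 14256 − 2851·5
So 5·(-2851) ≡ 1 (mod 14256), hence d ≡ -2851 ≡ 11405 (mod 14256).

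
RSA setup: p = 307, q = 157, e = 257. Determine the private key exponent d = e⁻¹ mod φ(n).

13745

φ(n) = (p−1)(q−1) = 306·156 = 47736.
Need d with 257·d ≡ 1 (mod 47736). Apply the extended Euclidean algorithm:
47736 = 185×257 + 191
257 = 1×191 + 66
191 = 2×66 + 59
66 = 1×59 + 7
59 = 8×7 + 3
7 = 2×3 + 1
3 = 3×1 + 0
Back-substitute:
1 = 7 − 2·3
1 = −2·59 + 17·7
1 = 17·66 − 19·59
1 = −19·191 + 55·66
1 = 55·257 − 74·191
1 = −74·47736 + 13745·257
So 257·13745 ≡ 1 (mod 47736), hence d = 13745.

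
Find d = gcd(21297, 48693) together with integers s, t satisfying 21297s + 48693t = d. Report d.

3

Euclidean algorithm:
48693 = 2·21297 + 6099
21297 = 3·6099 + 3000
6099 = 2·3000 + 99
3000 = 30·99 + 30
99 = 3·30 + 9
30 = 3·9 + 3
9 = 3·3 + 0
gcd(21297, 48693) = 3.
Express as a combination:
3 = 30 − 3·9
3 = −3·99 + 10·30
3 = 10·3000 − 303·99
3 = −303·6099 + 616·3000
3 = 616·21297 − 2151·6099
3 = −2151·48693 + 4918·21297
So 3 = (-2151)·48693 + (4918)·21297.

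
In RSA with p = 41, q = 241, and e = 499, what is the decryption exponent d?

φ(n) = (p−1)(q−1) = 40·240 = 9600.
Need d with 499·d ≡ 1 (mod 9600). Apply the extended Euclidean algorithm:
9600 = 19×499 + 119
499 = 4×119 + 23
119 = 5×23 + 4
23 = 5×4 + 3
4 = 1×3 + 1
3 = 3×1 + 0
Back-substitute:
1 = 4 − 3
1 = −23 + 6·4
1 = 6·119 − 31·23
1 = −31·499 + 130·119
1 = 130·9600 − 2501·499
So 499·(-2501) ≡ 1 (mod 9600), hence d ≡ -2501 ≡ 7099 (mod 9600).

7099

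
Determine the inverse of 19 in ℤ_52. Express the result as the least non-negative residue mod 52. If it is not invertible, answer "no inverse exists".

11

Extended Euclidean algorithm:
52 = 2*19 + 14
19 = 1*14 + 5
14 = 2*5 + 4
5 = 1*4 + 1
4 = 4*1 + 0
Since gcd(19, 52) = 1, back-substitute to write 1 as a combination:
1 = 5 − 4
1 = −14 + 3·5
1 = 3·19 − 4·14
1 = −4·52 + 11·19
So 19·11 ≡ 1 (mod 52).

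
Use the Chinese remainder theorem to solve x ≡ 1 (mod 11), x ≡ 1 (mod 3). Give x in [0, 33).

1

Write x = 1 + 11·k. Then 11·k ≡ 1 − 1 ≡ 0 (mod 3).
Need 11⁻¹ mod 3. Extended Euclid on (3, 2):
3 = 1*2 + 1
2 = 2*1 + 0
Back-substitute:
1 = 3 − 2
11⁻¹ ≡ 2 (mod 3), so k ≡ 2·0 ≡ 0 (mod 3).
x = 1 + 11·0 = 1.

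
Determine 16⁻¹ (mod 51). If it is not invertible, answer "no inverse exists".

16

gcd(51, 16) by repeated division:
51 = 3×16 + 3
16 = 5×3 + 1
3 = 3×1 + 0
Since gcd(16, 51) = 1, back-substitute to write 1 as a combination:
1 = 16 − 5·3
1 = −5·51 + 16·16
So 16·16 ≡ 1 (mod 51).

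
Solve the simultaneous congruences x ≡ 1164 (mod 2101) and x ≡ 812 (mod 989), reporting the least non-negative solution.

1600025

Write x = 1164 + 2101·k. Then 2101·k ≡ 812 − 1164 ≡ 637 (mod 989).
Need 2101⁻¹ mod 989. Extended Euclid on (989, 123):
989 = 8×123 + 5
123 = 24×5 + 3
5 = 1×3 + 2
3 = 1×2 + 1
2 = 2×1 + 0
Back-substitute:
1 = 3 − 2
1 = −5 + 2·3
1 = 2·123 − 49·5
1 = −49·989 + 394·123
2101⁻¹ ≡ 394 (mod 989), so k ≡ 394·637 ≡ 761 (mod 989).
x = 1164 + 2101·761 = 1600025.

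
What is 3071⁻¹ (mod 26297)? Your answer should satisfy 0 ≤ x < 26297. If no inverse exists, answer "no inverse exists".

Apply the Euclidean algorithm to 26297 and 3071:
26297 = 8×3071 + 1729
3071 = 1×1729 + 1342
1729 = 1×1342 + 387
1342 = 3×387 + 181
387 = 2×181 + 25
181 = 7×25 + 6
25 = 4×6 + 1
6 = 6×1 + 0
Since gcd(3071, 26297) = 1, back-substitute to write 1 as a combination:
1 = 25 − 4·6
1 = −4·181 + 29·25
1 = 29·387 − 62·181
1 = −62·1342 + 215·387
1 = 215·1729 − 277·1342
1 = −277·3071 + 492·1729
1 = 492·26297 − 4213·3071
So 3071·(-4213) ≡ 1 (mod 26297), and -4213 ≡ 22084 (mod 26297).

22084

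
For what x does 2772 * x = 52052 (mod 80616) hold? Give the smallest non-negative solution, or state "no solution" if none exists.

no solution

gcd(2772, 80616):
80616 = 29·2772 + 228
2772 = 12·228 + 36
228 = 6·36 + 12
36 = 3·12 + 0
gcd = 12, but 12 ∤ 52052, so the congruence has no solution.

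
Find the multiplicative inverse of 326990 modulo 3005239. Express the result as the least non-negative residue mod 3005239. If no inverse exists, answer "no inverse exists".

354675

Apply the Euclidean algorithm to 3005239 and 326990:
3005239 = 9*326990 + 62329
326990 = 5*62329 + 15345
62329 = 4*15345 + 949
15345 = 16*949 + 161
949 = 5*161 + 144
161 = 1*144 + 17
144 = 8*17 + 8
17 = 2*8 + 1
8 = 8*1 + 0
Since gcd(326990, 3005239) = 1, back-substitute to write 1 as a combination:
1 = 17 − 2·8
1 = −2·144 + 17·17
1 = 17·161 − 19·144
1 = −19·949 + 112·161
1 = 112·15345 − 1811·949
1 = −1811·62329 + 7356·15345
1 = 7356·326990 − 38591·62329
1 = −38591·3005239 + 354675·326990
So 326990·354675 ≡ 1 (mod 3005239).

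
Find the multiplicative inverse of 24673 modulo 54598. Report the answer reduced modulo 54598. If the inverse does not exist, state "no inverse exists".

Run Euclid on (54598, 24673):
54598 = 2*24673 + 5252
24673 = 4*5252 + 3665
5252 = 1*3665 + 1587
3665 = 2*1587 + 491
1587 = 3*491 + 114
491 = 4*114 + 35
114 = 3*35 + 9
35 = 3*9 + 8
9 = 1*8 + 1
8 = 8*1 + 0
The gcd is 1. Working backward:
1 = 9 − 8
1 = −35 + 4·9
1 = 4·114 − 13·35
1 = −13·491 + 56·114
1 = 56·1587 − 181·491
1 = −181·3665 + 418·1587
1 = 418·5252 − 599·3665
1 = −599·24673 + 2814·5252
1 = 2814·54598 − 6227·24673
Hence 24673⁻¹ ≡ -6227 ≡ 48371 (mod 54598).

48371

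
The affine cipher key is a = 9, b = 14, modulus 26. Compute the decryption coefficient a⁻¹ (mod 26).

Extended Euclidean algorithm:
26 = 2×9 + 8
9 = 1×8 + 1
8 = 8×1 + 0
The gcd is 1. Working backward:
1 = 9 − 8
1 = −26 + 3·9
So 9·3 ≡ 1 (mod 26).

3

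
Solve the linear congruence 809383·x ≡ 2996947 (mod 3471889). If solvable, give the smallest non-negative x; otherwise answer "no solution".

608352

First find gcd(809383, 3471889):
3471889 = 4×809383 + 234357
809383 = 3×234357 + 106312
234357 = 2×106312 + 21733
106312 = 4×21733 + 19380
21733 = 1×19380 + 2353
19380 = 8×2353 + 556
2353 = 4×556 + 129
556 = 4×129 + 40
129 = 3×40 + 9
40 = 4×9 + 4
9 = 2×4 + 1
4 = 4×1 + 0
gcd = 1, so a unique solution mod 3471889 exists.
Back-substitute for the Bézout coefficients:
1 = 9 − 2·4
1 = −2·40 + 9·9
1 = 9·129 − 29·40
1 = −29·556 + 125·129
1 = 125·2353 − 529·556
1 = −529·19380 + 4357·2353
1 = 4357·21733 − 4886·19380
1 = −4886·106312 + 23901·21733
1 = 23901·234357 − 52688·106312
1 = −52688·809383 + 181965·234357
1 = 181965·3471889 − 780548·809383
So 809383·(-780548) ≡ 1 (mod 3471889), giving 809383⁻¹ ≡ 2691341.
x ≡ 809383⁻¹·2996947 ≡ 2691341·2996947 ≡ 608352 (mod 3471889).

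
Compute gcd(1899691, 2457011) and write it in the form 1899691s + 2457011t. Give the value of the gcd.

Repeated division:
2457011 = 1·1899691 + 557320
1899691 = 3·557320 + 227731
557320 = 2·227731 + 101858
227731 = 2·101858 + 24015
101858 = 4·24015 + 5798
24015 = 4·5798 + 823
5798 = 7·823 + 37
823 = 22·37 + 9
37 = 4·9 + 1
9 = 9·1 + 0
gcd(1899691, 2457011) = 1.
Express as a combination:
1 = 37 − 4·9
1 = −4·823 + 89·37
1 = 89·5798 − 627·823
1 = −627·24015 + 2597·5798
1 = 2597·101858 − 11015·24015
1 = −11015·227731 + 24627·101858
1 = 24627·557320 − 60269·227731
1 = −60269·1899691 + 205434·557320
1 = 205434·2457011 − 265703·1899691
So 1 = (205434)·2457011 + (-265703)·1899691.

1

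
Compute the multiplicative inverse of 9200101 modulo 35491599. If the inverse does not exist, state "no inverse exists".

34125118

Apply the Euclidean algorithm to 35491599 and 9200101:
35491599 = 3*9200101 + 7891296
9200101 = 1*7891296 + 1308805
7891296 = 6*1308805 + 38466
1308805 = 34*38466 + 961
38466 = 40*961 + 26
961 = 36*26 + 25
26 = 1*25 + 1
25 = 25*1 + 0
gcd = 1, so the inverse exists. Back-substitute:
1 = 26 − 25
1 = −961 + 37·26
1 = 37·38466 − 1481·961
1 = −1481·1308805 + 50391·38466
1 = 50391·7891296 − 303827·1308805
1 = −303827·9200101 + 354218·7891296
1 = 354218·35491599 − 1366481·9200101
So 9200101·(-1366481) ≡ 1 (mod 35491599), and -1366481 ≡ 34125118 (mod 35491599).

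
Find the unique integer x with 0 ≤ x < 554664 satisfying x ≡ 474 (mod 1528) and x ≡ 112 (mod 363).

66178

Write x = 474 + 1528·k. Then 1528·k ≡ 112 − 474 ≡ 1 (mod 363).
Need 1528⁻¹ mod 363. Extended Euclid on (363, 76):
363 = 4*76 + 59
76 = 1*59 + 17
59 = 3*17 + 8
17 = 2*8 + 1
8 = 8*1 + 0
Back-substitute:
1 = 17 − 2·8
1 = −2·59 + 7·17
1 = 7·76 − 9·59
1 = −9·363 + 43·76
1528⁻¹ ≡ 43 (mod 363), so k ≡ 43·1 ≡ 43 (mod 363).
x = 474 + 1528·43 = 66178.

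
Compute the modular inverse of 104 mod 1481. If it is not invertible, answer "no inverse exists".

1125

Apply the Euclidean algorithm to 1481 and 104:
1481 = 14·104 + 25
104 = 4·25 + 4
25 = 6·4 + 1
4 = 4·1 + 0
gcd = 1, so the inverse exists. Back-substitute:
1 = 25 − 6·4
1 = −6·104 + 25·25
1 = 25·1481 − 356·104
Hence 104⁻¹ ≡ -356 ≡ 1125 (mod 1481).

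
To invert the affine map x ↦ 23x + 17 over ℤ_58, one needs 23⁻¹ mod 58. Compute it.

53

Apply the Euclidean algorithm to 58 and 23:
58 = 2×23 + 12
23 = 1×12 + 11
12 = 1×11 + 1
11 = 11×1 + 0
gcd = 1, so the inverse exists. Back-substitute:
1 = 12 − 11
1 = −23 + 2·12
1 = 2·58 − 5·23
Hence 23⁻¹ ≡ -5 ≡ 53 (mod 58).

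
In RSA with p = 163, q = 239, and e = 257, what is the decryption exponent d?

32105

φ(n) = (p−1)(q−1) = 162·238 = 38556.
Need d with 257·d ≡ 1 (mod 38556). Apply the extended Euclidean algorithm:
38556 = 150·257 + 6
257 = 42·6 + 5
6 = 1·5 + 1
5 = 5·1 + 0
Back-substitute:
1 = 6 − 5
1 = −257 + 43·6
1 = 43·38556 − 6451·257
So 257·(-6451) ≡ 1 (mod 38556), hence d ≡ -6451 ≡ 32105 (mod 38556).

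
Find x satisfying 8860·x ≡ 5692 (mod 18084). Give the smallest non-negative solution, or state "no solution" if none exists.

First find gcd(8860, 18084):
18084 = 2*8860 + 364
8860 = 24*364 + 124
364 = 2*124 + 116
124 = 1*116 + 8
116 = 14*8 + 4
8 = 2*4 + 0
gcd = 4 and 4 | 5692, so solutions exist. Divide through by 4: 2215x ≡ 1423 (mod 4521).
Now find 2215⁻¹ mod 4521:
4521 = 2·2215 + 91
2215 = 24·91 + 31
91 = 2·31 + 29
31 = 1·29 + 2
29 = 14·2 + 1
2 = 2·1 + 0
Back-substitute:
1 = 29 − 14·2
1 = −14·31 + 15·29
1 = 15·91 − 44·31
1 = −44·2215 + 1071·91
1 = 1071·4521 − 2186·2215
So 2215·(-2186) ≡ 1 (mod 4521), i.e. 2215⁻¹ ≡ 2335.
Then x ≡ 2335·1423 ≡ 4291 (mod 4521); the smallest non-negative solution is x = 4291.

4291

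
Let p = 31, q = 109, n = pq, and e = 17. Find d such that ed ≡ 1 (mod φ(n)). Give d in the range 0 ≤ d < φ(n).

φ(n) = (p−1)(q−1) = 30·108 = 3240.
Need d with 17·d ≡ 1 (mod 3240). Apply the extended Euclidean algorithm:
3240 = 190*17 + 10
17 = 1*10 + 7
10 = 1*7 + 3
7 = 2*3 + 1
3 = 3*1 + 0
Back-substitute:
1 = 7 − 2·3
1 = −2·10 + 3·7
1 = 3·17 − 5·10
1 = −5·3240 + 953·17
So 17·953 ≡ 1 (mod 3240), hence d = 953.

953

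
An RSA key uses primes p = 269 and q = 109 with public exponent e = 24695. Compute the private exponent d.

17207

φ(n) = (p−1)(q−1) = 268·108 = 28944.
Need d with 24695·d ≡ 1 (mod 28944). Apply the extended Euclidean algorithm:
28944 = 1×24695 + 4249
24695 = 5×4249 + 3450
4249 = 1×3450 + 799
3450 = 4×799 + 254
799 = 3×254 + 37
254 = 6×37 + 32
37 = 1×32 + 5
32 = 6×5 + 2
5 = 2×2 + 1
2 = 2×1 + 0
Back-substitute:
1 = 5 − 2·2
1 = −2·32 + 13·5
1 = 13·37 − 15·32
1 = −15·254 + 103·37
1 = 103·799 − 324·254
1 = −324·3450 + 1399·799
1 = 1399·4249 − 1723·3450
1 = −1723·24695 + 10014·4249
1 = 10014·28944 − 11737·24695
So 24695·(-11737) ≡ 1 (mod 28944), hence d ≡ -11737 ≡ 17207 (mod 28944).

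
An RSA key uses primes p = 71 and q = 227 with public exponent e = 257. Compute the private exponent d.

φ(n) = (p−1)(q−1) = 70·226 = 15820.
Need d with 257·d ≡ 1 (mod 15820). Apply the extended Euclidean algorithm:
15820 = 61·257 + 143
257 = 1·143 + 114
143 = 1·114 + 29
114 = 3·29 + 27
29 = 1·27 + 2
27 = 13·2 + 1
2 = 2·1 + 0
Back-substitute:
1 = 27 − 13·2
1 = −13·29 + 14·27
1 = 14·114 − 55·29
1 = −55·143 + 69·114
1 = 69·257 − 124·143
1 = −124·15820 + 7633·257
So 257·7633 ≡ 1 (mod 15820), hence d = 7633.

7633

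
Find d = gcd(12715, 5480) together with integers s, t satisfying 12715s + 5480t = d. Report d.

5

Repeated division:
12715 = 2*5480 + 1755
5480 = 3*1755 + 215
1755 = 8*215 + 35
215 = 6*35 + 5
35 = 7*5 + 0
gcd(12715, 5480) = 5.
Working backward:
5 = 215 − 6·35
5 = −6·1755 + 49·215
5 = 49·5480 − 153·1755
5 = −153·12715 + 355·5480
So 5 = (-153)·12715 + (355)·5480.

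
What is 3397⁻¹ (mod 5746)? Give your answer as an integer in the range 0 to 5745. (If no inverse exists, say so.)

5587

gcd(5746, 3397) by repeated division:
5746 = 1·3397 + 2349
3397 = 1·2349 + 1048
2349 = 2·1048 + 253
1048 = 4·253 + 36
253 = 7·36 + 1
36 = 36·1 + 0
gcd = 1, so the inverse exists. Back-substitute:
1 = 253 − 7·36
1 = −7·1048 + 29·253
1 = 29·2349 − 65·1048
1 = −65·3397 + 94·2349
1 = 94·5746 − 159·3397
Hence 3397⁻¹ ≡ -159 ≡ 5587 (mod 5746).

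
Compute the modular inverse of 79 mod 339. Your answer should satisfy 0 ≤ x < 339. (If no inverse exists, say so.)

Run Euclid on (339, 79):
339 = 4*79 + 23
79 = 3*23 + 10
23 = 2*10 + 3
10 = 3*3 + 1
3 = 3*1 + 0
gcd = 1, so the inverse exists. Back-substitute:
1 = 10 − 3·3
1 = −3·23 + 7·10
1 = 7·79 − 24·23
1 = −24·339 + 103·79
So 79·103 ≡ 1 (mod 339).

103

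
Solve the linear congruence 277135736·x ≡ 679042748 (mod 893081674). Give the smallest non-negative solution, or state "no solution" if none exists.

First find gcd(277135736, 893081674):
893081674 = 3*277135736 + 61674466
277135736 = 4*61674466 + 30437872
61674466 = 2*30437872 + 798722
30437872 = 38*798722 + 86436
798722 = 9*86436 + 20798
86436 = 4*20798 + 3244
20798 = 6*3244 + 1334
3244 = 2*1334 + 576
1334 = 2*576 + 182
576 = 3*182 + 30
182 = 6*30 + 2
30 = 15*2 + 0
gcd = 2 and 2 | 679042748, so solutions exist. Divide through by 2: 138567868x ≡ 339521374 (mod 446540837).
Now find 138567868⁻¹ mod 446540837:
446540837 = 3×138567868 + 30837233
138567868 = 4×30837233 + 15218936
30837233 = 2×15218936 + 399361
15218936 = 38×399361 + 43218
399361 = 9×43218 + 10399
43218 = 4×10399 + 1622
10399 = 6×1622 + 667
1622 = 2×667 + 288
667 = 2×288 + 91
288 = 3×91 + 15
91 = 6×15 + 1
15 = 15×1 + 0
Back-substitute:
1 = 91 − 6·15
1 = −6·288 + 19·91
1 = 19·667 − 44·288
1 = −44·1622 + 107·667
1 = 107·10399 − 686·1622
1 = −686·43218 + 2851·10399
1 = 2851·399361 − 26345·43218
1 = −26345·15218936 + 1003961·399361
1 = 1003961·30837233 − 2034267·15218936
1 = −2034267·138567868 + 9141029·30837233
1 = 9141029·446540837 − 29457354·138567868
So 138567868·(-29457354) ≡ 1 (mod 446540837), i.e. 138567868⁻¹ ≡ 417083483.
Then x ≡ 417083483·339521374 ≡ 218008963 (mod 446540837); the smallest non-negative solution is x = 218008963.

218008963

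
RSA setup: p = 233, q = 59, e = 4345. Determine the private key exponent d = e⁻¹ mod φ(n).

φ(n) = (p−1)(q−1) = 232·58 = 13456.
Need d with 4345·d ≡ 1 (mod 13456). Apply the extended Euclidean algorithm:
13456 = 3×4345 + 421
4345 = 10×421 + 135
421 = 3×135 + 16
135 = 8×16 + 7
16 = 2×7 + 2
7 = 3×2 + 1
2 = 2×1 + 0
Back-substitute:
1 = 7 − 3·2
1 = −3·16 + 7·7
1 = 7·135 − 59·16
1 = −59·421 + 184·135
1 = 184·4345 − 1899·421
1 = −1899·13456 + 5881·4345
So 4345·5881 ≡ 1 (mod 13456), hence d = 5881.

5881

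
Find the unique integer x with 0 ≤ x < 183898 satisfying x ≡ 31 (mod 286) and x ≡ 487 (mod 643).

Write x = 31 + 286·k. Then 286·k ≡ 487 − 31 ≡ 456 (mod 643).
Need 286⁻¹ mod 643. Extended Euclid on (643, 286):
643 = 2·286 + 71
286 = 4·71 + 2
71 = 35·2 + 1
2 = 2·1 + 0
Back-substitute:
1 = 71 − 35·2
1 = −35·286 + 141·71
1 = 141·643 − 317·286
286⁻¹ ≡ 326 (mod 643), so k ≡ 326·456 ≡ 123 (mod 643).
x = 31 + 286·123 = 35209.

35209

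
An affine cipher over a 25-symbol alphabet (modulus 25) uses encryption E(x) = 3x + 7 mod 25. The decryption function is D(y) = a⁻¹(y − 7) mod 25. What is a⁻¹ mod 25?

17

Extended Euclidean algorithm:
25 = 8*3 + 1
3 = 3*1 + 0
gcd = 1, so the inverse exists. Back-substitute:
1 = 25 − 8·3
Thus 3·(-8) ≡ 1 (mod 25); reducing, -8 mod 25 = 17.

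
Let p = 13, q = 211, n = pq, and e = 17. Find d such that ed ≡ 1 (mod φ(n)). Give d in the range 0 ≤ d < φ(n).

593

φ(n) = (p−1)(q−1) = 12·210 = 2520.
Need d with 17·d ≡ 1 (mod 2520). Apply the extended Euclidean algorithm:
2520 = 148×17 + 4
17 = 4×4 + 1
4 = 4×1 + 0
Back-substitute:
1 = 17 − 4·4
1 = −4·2520 + 593·17
So 17·593 ≡ 1 (mod 2520), hence d = 593.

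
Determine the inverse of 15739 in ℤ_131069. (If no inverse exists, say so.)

gcd(131069, 15739) by repeated division:
131069 = 8×15739 + 5157
15739 = 3×5157 + 268
5157 = 19×268 + 65
268 = 4×65 + 8
65 = 8×8 + 1
8 = 8×1 + 0
Since gcd(15739, 131069) = 1, back-substitute to write 1 as a combination:
1 = 65 − 8·8
1 = −8·268 + 33·65
1 = 33·5157 − 635·268
1 = −635·15739 + 1938·5157
1 = 1938·131069 − 16139·15739
Thus 15739·(-16139) ≡ 1 (mod 131069); reducing, -16139 mod 131069 = 114930.

114930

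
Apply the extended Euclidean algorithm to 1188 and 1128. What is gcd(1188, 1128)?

12

Euclidean algorithm:
1188 = 1·1128 + 60
1128 = 18·60 + 48
60 = 1·48 + 12
48 = 4·12 + 0
gcd(1188, 1128) = 12.
Working backward:
12 = 60 − 48
12 = −1128 + 19·60
12 = 19·1188 − 20·1128
So 12 = (19)·1188 + (-20)·1128.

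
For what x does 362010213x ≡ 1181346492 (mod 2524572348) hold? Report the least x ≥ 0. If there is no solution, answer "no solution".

First find gcd(362010213, 2524572348):
2524572348 = 6·362010213 + 352511070
362010213 = 1·352511070 + 9499143
352511070 = 37·9499143 + 1042779
9499143 = 9·1042779 + 114132
1042779 = 9·114132 + 15591
114132 = 7·15591 + 4995
15591 = 3·4995 + 606
4995 = 8·606 + 147
606 = 4·147 + 18
147 = 8·18 + 3
18 = 6·3 + 0
gcd = 3 and 3 | 1181346492, so solutions exist. Divide through by 3: 120670071x ≡ 393782164 (mod 841524116).
Now find 120670071⁻¹ mod 841524116:
841524116 = 6*120670071 + 117503690
120670071 = 1*117503690 + 3166381
117503690 = 37*3166381 + 347593
3166381 = 9*347593 + 38044
347593 = 9*38044 + 5197
38044 = 7*5197 + 1665
5197 = 3*1665 + 202
1665 = 8*202 + 49
202 = 4*49 + 6
49 = 8*6 + 1
6 = 6*1 + 0
Back-substitute:
1 = 49 − 8·6
1 = −8·202 + 33·49
1 = 33·1665 − 272·202
1 = −272·5197 + 849·1665
1 = 849·38044 − 6215·5197
1 = −6215·347593 + 56784·38044
1 = 56784·3166381 − 517271·347593
1 = −517271·117503690 + 19195811·3166381
1 = 19195811·120670071 − 19713082·117503690
1 = −19713082·841524116 + 137474303·120670071
So 120670071⁻¹ ≡ 137474303 (mod 841524116).
Then x ≡ 137474303·393782164 ≡ 243567540 (mod 841524116); the smallest non-negative solution is x = 243567540.

243567540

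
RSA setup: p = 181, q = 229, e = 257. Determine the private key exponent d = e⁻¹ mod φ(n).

φ(n) = (p−1)(q−1) = 180·228 = 41040.
Need d with 257·d ≡ 1 (mod 41040). Apply the extended Euclidean algorithm:
41040 = 159·257 + 177
257 = 1·177 + 80
177 = 2·80 + 17
80 = 4·17 + 12
17 = 1·12 + 5
12 = 2·5 + 2
5 = 2·2 + 1
2 = 2·1 + 0
Back-substitute:
1 = 5 − 2·2
1 = −2·12 + 5·5
1 = 5·17 − 7·12
1 = −7·80 + 33·17
1 = 33·177 − 73·80
1 = −73·257 + 106·177
1 = 106·41040 − 16927·257
So 257·(-16927) ≡ 1 (mod 41040), hence d ≡ -16927 ≡ 24113 (mod 41040).

24113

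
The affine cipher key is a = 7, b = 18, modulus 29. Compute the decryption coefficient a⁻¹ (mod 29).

25

Extended Euclidean algorithm:
29 = 4*7 + 1
7 = 7*1 + 0
Since gcd(7, 29) = 1, back-substitute to write 1 as a combination:
1 = 29 − 4·7
Hence 7⁻¹ ≡ -4 ≡ 25 (mod 29).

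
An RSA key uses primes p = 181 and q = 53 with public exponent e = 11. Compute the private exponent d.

851

φ(n) = (p−1)(q−1) = 180·52 = 9360.
Need d with 11·d ≡ 1 (mod 9360). Apply the extended Euclidean algorithm:
9360 = 850×11 + 10
11 = 1×10 + 1
10 = 10×1 + 0
Back-substitute:
1 = 11 − 10
1 = −9360 + 851·11
So 11·851 ≡ 1 (mod 9360), hence d = 851.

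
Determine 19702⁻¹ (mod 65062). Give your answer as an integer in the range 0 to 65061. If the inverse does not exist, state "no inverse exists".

no inverse exists

Euclidean algorithm on 65062, 19702:
65062 = 3·19702 + 5956
19702 = 3·5956 + 1834
5956 = 3·1834 + 454
1834 = 4·454 + 18
454 = 25·18 + 4
18 = 4·4 + 2
4 = 2·2 + 0
Since gcd = 2 > 1, 19702 is not a unit mod 65062.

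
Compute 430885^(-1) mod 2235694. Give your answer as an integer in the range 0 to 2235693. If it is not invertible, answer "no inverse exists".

gcd(2235694, 430885) by repeated division:
2235694 = 5·430885 + 81269
430885 = 5·81269 + 24540
81269 = 3·24540 + 7649
24540 = 3·7649 + 1593
7649 = 4·1593 + 1277
1593 = 1·1277 + 316
1277 = 4·316 + 13
316 = 24·13 + 4
13 = 3·4 + 1
4 = 4·1 + 0
Since gcd(430885, 2235694) = 1, back-substitute to write 1 as a combination:
1 = 13 − 3·4
1 = −3·316 + 73·13
1 = 73·1277 − 295·316
1 = −295·1593 + 368·1277
1 = 368·7649 − 1767·1593
1 = −1767·24540 + 5669·7649
1 = 5669·81269 − 18774·24540
1 = −18774·430885 + 99539·81269
1 = 99539·2235694 − 516469·430885
Hence 430885⁻¹ ≡ -516469 ≡ 1719225 (mod 2235694).

1719225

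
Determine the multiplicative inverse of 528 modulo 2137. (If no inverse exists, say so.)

Apply the Euclidean algorithm to 2137 and 528:
2137 = 4·528 + 25
528 = 21·25 + 3
25 = 8·3 + 1
3 = 3·1 + 0
The gcd is 1. Working backward:
1 = 25 − 8·3
1 = −8·528 + 169·25
1 = 169·2137 − 684·528
So 528·(-684) ≡ 1 (mod 2137), and -684 ≡ 1453 (mod 2137).

1453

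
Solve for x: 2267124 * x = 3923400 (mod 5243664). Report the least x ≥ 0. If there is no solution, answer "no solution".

First find gcd(2267124, 5243664):
5243664 = 2×2267124 + 709416
2267124 = 3×709416 + 138876
709416 = 5×138876 + 15036
138876 = 9×15036 + 3552
15036 = 4×3552 + 828
3552 = 4×828 + 240
828 = 3×240 + 108
240 = 2×108 + 24
108 = 4×24 + 12
24 = 2×12 + 0
gcd = 12 and 12 | 3923400, so solutions exist. Divide through by 12: 188927x ≡ 326950 (mod 436972).
Now find 188927⁻¹ mod 436972:
436972 = 2×188927 + 59118
188927 = 3×59118 + 11573
59118 = 5×11573 + 1253
11573 = 9×1253 + 296
1253 = 4×296 + 69
296 = 4×69 + 20
69 = 3×20 + 9
20 = 2×9 + 2
9 = 4×2 + 1
2 = 2×1 + 0
Back-substitute:
1 = 9 − 4·2
1 = −4·20 + 9·9
1 = 9·69 − 31·20
1 = −31·296 + 133·69
1 = 133·1253 − 563·296
1 = −563·11573 + 5200·1253
1 = 5200·59118 − 26563·11573
1 = −26563·188927 + 84889·59118
1 = 84889·436972 − 196341·188927
So 188927·(-196341) ≡ 1 (mod 436972), i.e. 188927⁻¹ ≡ 240631.
Then x ≡ 240631·326950 ≡ 118682 (mod 436972); the smallest non-negative solution is x = 118682.

118682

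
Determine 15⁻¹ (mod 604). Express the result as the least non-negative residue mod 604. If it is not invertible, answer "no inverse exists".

Apply the Euclidean algorithm to 604 and 15:
604 = 40*15 + 4
15 = 3*4 + 3
4 = 1*3 + 1
3 = 3*1 + 0
Since gcd(15, 604) = 1, back-substitute to write 1 as a combination:
1 = 4 − 3
1 = −15 + 4·4
1 = 4·604 − 161·15
So 15·(-161) ≡ 1 (mod 604), and -161 ≡ 443 (mod 604).

443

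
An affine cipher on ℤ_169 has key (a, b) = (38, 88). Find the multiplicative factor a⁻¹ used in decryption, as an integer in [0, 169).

129

Apply the Euclidean algorithm to 169 and 38:
169 = 4×38 + 17
38 = 2×17 + 4
17 = 4×4 + 1
4 = 4×1 + 0
Since gcd(38, 169) = 1, back-substitute to write 1 as a combination:
1 = 17 − 4·4
1 = −4·38 + 9·17
1 = 9·169 − 40·38
Thus 38·(-40) ≡ 1 (mod 169); reducing, -40 mod 169 = 129.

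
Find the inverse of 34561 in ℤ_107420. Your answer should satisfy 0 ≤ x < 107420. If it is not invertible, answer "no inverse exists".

Apply the Euclidean algorithm to 107420 and 34561:
107420 = 3*34561 + 3737
34561 = 9*3737 + 928
3737 = 4*928 + 25
928 = 37*25 + 3
25 = 8*3 + 1
3 = 3*1 + 0
The gcd is 1. Working backward:
1 = 25 − 8·3
1 = −8·928 + 297·25
1 = 297·3737 − 1196·928
1 = −1196·34561 + 11061·3737
1 = 11061·107420 − 34379·34561
So 34561·(-34379) ≡ 1 (mod 107420), and -34379 ≡ 73041 (mod 107420).

73041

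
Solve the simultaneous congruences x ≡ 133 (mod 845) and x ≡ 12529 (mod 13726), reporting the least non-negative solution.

4253863

Write x = 133 + 845·k. Then 845·k ≡ 12529 − 133 ≡ 12396 (mod 13726).
Need 845⁻¹ mod 13726. Extended Euclid on (13726, 845):
13726 = 16*845 + 206
845 = 4*206 + 21
206 = 9*21 + 17
21 = 1*17 + 4
17 = 4*4 + 1
4 = 4*1 + 0
Back-substitute:
1 = 17 − 4·4
1 = −4·21 + 5·17
1 = 5·206 − 49·21
1 = −49·845 + 201·206
1 = 201·13726 − 3265·845
845⁻¹ ≡ 10461 (mod 13726), so k ≡ 10461·12396 ≡ 5034 (mod 13726).
x = 133 + 845·5034 = 4253863.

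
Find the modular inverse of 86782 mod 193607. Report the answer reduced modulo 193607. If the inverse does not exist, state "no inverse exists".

55446

Extended Euclidean algorithm:
193607 = 2×86782 + 20043
86782 = 4×20043 + 6610
20043 = 3×6610 + 213
6610 = 31×213 + 7
213 = 30×7 + 3
7 = 2×3 + 1
3 = 3×1 + 0
gcd = 1, so the inverse exists. Back-substitute:
1 = 7 − 2·3
1 = −2·213 + 61·7
1 = 61·6610 − 1893·213
1 = −1893·20043 + 5740·6610
1 = 5740·86782 − 24853·20043
1 = −24853·193607 + 55446·86782
So 86782·55446 ≡ 1 (mod 193607).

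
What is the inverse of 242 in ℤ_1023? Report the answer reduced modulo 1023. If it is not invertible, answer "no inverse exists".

no inverse exists

Euclidean algorithm on 1023, 242:
1023 = 4×242 + 55
242 = 4×55 + 22
55 = 2×22 + 11
22 = 2×11 + 0
Since gcd = 11 > 1, 242 is not a unit mod 1023.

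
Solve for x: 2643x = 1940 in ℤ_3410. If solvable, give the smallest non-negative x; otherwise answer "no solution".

940

First find gcd(2643, 3410):
3410 = 1*2643 + 767
2643 = 3*767 + 342
767 = 2*342 + 83
342 = 4*83 + 10
83 = 8*10 + 3
10 = 3*3 + 1
3 = 3*1 + 0
gcd = 1, so a unique solution mod 3410 exists.
Back-substitute for the Bézout coefficients:
1 = 10 − 3·3
1 = −3·83 + 25·10
1 = 25·342 − 103·83
1 = −103·767 + 231·342
1 = 231·2643 − 796·767
1 = −796·3410 + 1027·2643
So 2643·(1027) ≡ 1 (mod 3410), giving 2643⁻¹ ≡ 1027.
x ≡ 2643⁻¹·1940 ≡ 1027·1940 ≡ 940 (mod 3410).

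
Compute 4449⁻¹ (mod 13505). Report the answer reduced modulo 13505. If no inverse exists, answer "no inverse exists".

1624

Apply the Euclidean algorithm to 13505 and 4449:
13505 = 3×4449 + 158
4449 = 28×158 + 25
158 = 6×25 + 8
25 = 3×8 + 1
8 = 8×1 + 0
gcd = 1, so the inverse exists. Back-substitute:
1 = 25 − 3·8
1 = −3·158 + 19·25
1 = 19·4449 − 535·158
1 = −535·13505 + 1624·4449
So 4449·1624 ≡ 1 (mod 13505).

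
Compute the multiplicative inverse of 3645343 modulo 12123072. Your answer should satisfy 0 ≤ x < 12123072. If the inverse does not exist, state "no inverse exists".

no inverse exists

Euclidean algorithm on 12123072, 3645343:
12123072 = 3×3645343 + 1187043
3645343 = 3×1187043 + 84214
1187043 = 14×84214 + 8047
84214 = 10×8047 + 3744
8047 = 2×3744 + 559
3744 = 6×559 + 390
559 = 1×390 + 169
390 = 2×169 + 52
169 = 3×52 + 13
52 = 4×13 + 0
The gcd is 13, not 1, hence no inverse exists.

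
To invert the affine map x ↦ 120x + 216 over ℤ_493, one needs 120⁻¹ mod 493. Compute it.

Apply the Euclidean algorithm to 493 and 120:
493 = 4×120 + 13
120 = 9×13 + 3
13 = 4×3 + 1
3 = 3×1 + 0
The gcd is 1. Working backward:
1 = 13 − 4·3
1 = −4·120 + 37·13
1 = 37·493 − 152·120
Thus 120·(-152) ≡ 1 (mod 493); reducing, -152 mod 493 = 341.

341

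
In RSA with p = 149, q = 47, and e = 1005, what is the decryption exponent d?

3509

φ(n) = (p−1)(q−1) = 148·46 = 6808.
Need d with 1005·d ≡ 1 (mod 6808). Apply the extended Euclidean algorithm:
6808 = 6·1005 + 778
1005 = 1·778 + 227
778 = 3·227 + 97
227 = 2·97 + 33
97 = 2·33 + 31
33 = 1·31 + 2
31 = 15·2 + 1
2 = 2·1 + 0
Back-substitute:
1 = 31 − 15·2
1 = −15·33 + 16·31
1 = 16·97 − 47·33
1 = −47·227 + 110·97
1 = 110·778 − 377·227
1 = −377·1005 + 487·778
1 = 487·6808 − 3299·1005
So 1005·(-3299) ≡ 1 (mod 6808), hence d ≡ -3299 ≡ 3509 (mod 6808).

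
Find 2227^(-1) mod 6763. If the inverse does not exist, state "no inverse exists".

1567

Run Euclid on (6763, 2227):
6763 = 3·2227 + 82
2227 = 27·82 + 13
82 = 6·13 + 4
13 = 3·4 + 1
4 = 4·1 + 0
gcd = 1, so the inverse exists. Back-substitute:
1 = 13 − 3·4
1 = −3·82 + 19·13
1 = 19·2227 − 516·82
1 = −516·6763 + 1567·2227
So 2227·1567 ≡ 1 (mod 6763).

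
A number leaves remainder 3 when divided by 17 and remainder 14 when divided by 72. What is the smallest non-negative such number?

734

Write x = 3 + 17·k. Then 17·k ≡ 14 − 3 ≡ 11 (mod 72).
Need 17⁻¹ mod 72. Extended Euclid on (72, 17):
72 = 4·17 + 4
17 = 4·4 + 1
4 = 4·1 + 0
Back-substitute:
1 = 17 − 4·4
1 = −4·72 + 17·17
17⁻¹ ≡ 17 (mod 72), so k ≡ 17·11 ≡ 43 (mod 72).
x = 3 + 17·43 = 734.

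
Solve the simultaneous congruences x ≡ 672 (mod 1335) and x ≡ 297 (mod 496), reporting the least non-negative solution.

Write x = 672 + 1335·k. Then 1335·k ≡ 297 − 672 ≡ 121 (mod 496).
Need 1335⁻¹ mod 496. Extended Euclid on (496, 343):
496 = 1×343 + 153
343 = 2×153 + 37
153 = 4×37 + 5
37 = 7×5 + 2
5 = 2×2 + 1
2 = 2×1 + 0
Back-substitute:
1 = 5 − 2·2
1 = −2·37 + 15·5
1 = 15·153 − 62·37
1 = −62·343 + 139·153
1 = 139·496 − 201·343
1335⁻¹ ≡ 295 (mod 496), so k ≡ 295·121 ≡ 479 (mod 496).
x = 672 + 1335·479 = 640137.

640137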